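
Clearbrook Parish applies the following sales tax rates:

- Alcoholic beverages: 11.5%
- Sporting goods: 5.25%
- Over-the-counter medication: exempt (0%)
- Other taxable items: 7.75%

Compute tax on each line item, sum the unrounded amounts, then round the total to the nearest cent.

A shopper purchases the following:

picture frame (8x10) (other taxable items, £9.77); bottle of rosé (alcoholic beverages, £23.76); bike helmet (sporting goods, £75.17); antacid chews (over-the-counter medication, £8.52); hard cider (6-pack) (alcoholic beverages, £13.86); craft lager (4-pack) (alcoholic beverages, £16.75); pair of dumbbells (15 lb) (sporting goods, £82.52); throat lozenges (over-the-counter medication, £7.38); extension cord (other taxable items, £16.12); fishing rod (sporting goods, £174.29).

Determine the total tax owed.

Picture frame (8x10) £9.77: other taxable items → 7.75% → £0.757175
Bottle of rosé £23.76: alcoholic beverages → 11.5% → £2.7324
Bike helmet £75.17: sporting goods → 5.25% → £3.946425
Antacid chews £8.52: over-the-counter medication → 0% → £0.00
Hard cider (6-pack) £13.86: alcoholic beverages → 11.5% → £1.5939
Craft lager (4-pack) £16.75: alcoholic beverages → 11.5% → £1.92625
Pair of dumbbells (15 lb) £82.52: sporting goods → 5.25% → £4.3323
Throat lozenges £7.38: over-the-counter medication → 0% → £0.00
Extension cord £16.12: other taxable items → 7.75% → £1.2493
Fishing rod £174.29: sporting goods → 5.25% → £9.150225
Unrounded tax sum = £25.687975 → £25.69

£25.69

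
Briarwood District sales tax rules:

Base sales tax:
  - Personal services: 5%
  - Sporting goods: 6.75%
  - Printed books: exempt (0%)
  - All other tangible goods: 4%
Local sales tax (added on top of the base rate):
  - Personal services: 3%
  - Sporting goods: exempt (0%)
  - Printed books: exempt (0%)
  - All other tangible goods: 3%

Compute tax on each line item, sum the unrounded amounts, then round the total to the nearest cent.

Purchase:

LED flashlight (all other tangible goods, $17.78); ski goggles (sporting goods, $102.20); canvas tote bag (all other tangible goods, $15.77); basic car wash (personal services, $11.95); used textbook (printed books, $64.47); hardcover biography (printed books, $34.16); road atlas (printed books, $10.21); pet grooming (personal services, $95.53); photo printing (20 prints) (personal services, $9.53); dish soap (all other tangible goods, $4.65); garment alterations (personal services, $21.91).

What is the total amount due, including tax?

LED flashlight $17.78: all other tangible goods → 4% + 3% local = 7% → $1.2446
Ski goggles $102.20: sporting goods → 6.75% + 0% local = 6.75% → $6.8985
Canvas tote bag $15.77: all other tangible goods → 4% + 3% local = 7% → $1.1039
Basic car wash $11.95: personal services → 5% + 3% local = 8% → $0.956
Used textbook $64.47: printed books → 0% + 0% local = 0% → $0.00
Hardcover biography $34.16: printed books → 0% + 0% local = 0% → $0.00
Road atlas $10.21: printed books → 0% + 0% local = 0% → $0.00
Pet grooming $95.53: personal services → 5% + 3% local = 8% → $7.6424
Photo printing (20 prints) $9.53: personal services → 5% + 3% local = 8% → $0.7624
Dish soap $4.65: all other tangible goods → 4% + 3% local = 7% → $0.3255
Garment alterations $21.91: personal services → 5% + 3% local = 8% → $1.7528
Subtotal = $388.16; unrounded tax = $20.6861 → $20.69; total due = $408.85

$408.85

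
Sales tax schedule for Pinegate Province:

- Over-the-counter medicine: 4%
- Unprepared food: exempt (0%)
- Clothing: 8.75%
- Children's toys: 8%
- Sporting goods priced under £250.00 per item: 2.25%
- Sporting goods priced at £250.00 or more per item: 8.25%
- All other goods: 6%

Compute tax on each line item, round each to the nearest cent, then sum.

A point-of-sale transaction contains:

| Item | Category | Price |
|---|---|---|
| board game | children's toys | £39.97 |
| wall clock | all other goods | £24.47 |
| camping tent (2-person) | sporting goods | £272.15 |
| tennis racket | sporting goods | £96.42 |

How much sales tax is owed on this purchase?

Board game £39.97: children's toys → 8% → £3.20
Wall clock £24.47: all other goods → 6% → £1.47
Camping tent (2-person) £272.15: sporting goods, £250.00 or more → 8.25% → £22.45
Tennis racket £96.42: sporting goods, under £250.00 → 2.25% → £2.17
Total tax = £3.20 + £1.47 + £22.45 + £2.17 = £29.29

£29.29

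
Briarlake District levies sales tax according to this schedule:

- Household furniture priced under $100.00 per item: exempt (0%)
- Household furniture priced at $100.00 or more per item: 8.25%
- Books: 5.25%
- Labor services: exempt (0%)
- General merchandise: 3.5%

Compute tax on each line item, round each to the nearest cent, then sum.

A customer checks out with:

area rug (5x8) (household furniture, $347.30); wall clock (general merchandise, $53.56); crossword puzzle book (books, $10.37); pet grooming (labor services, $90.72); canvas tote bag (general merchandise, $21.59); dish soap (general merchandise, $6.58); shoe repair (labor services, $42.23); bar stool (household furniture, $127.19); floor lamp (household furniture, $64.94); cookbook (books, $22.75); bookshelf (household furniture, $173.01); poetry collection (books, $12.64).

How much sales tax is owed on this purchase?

Area rug (5x8) $347.30: household furniture, $100.00 or more → 8.25% → $28.65
Wall clock $53.56: general merchandise → 3.5% → $1.87
Crossword puzzle book $10.37: books → 5.25% → $0.54
Pet grooming $90.72: labor services → 0% → $0.00
Canvas tote bag $21.59: general merchandise → 3.5% → $0.76
Dish soap $6.58: general merchandise → 3.5% → $0.23
Shoe repair $42.23: labor services → 0% → $0.00
Bar stool $127.19: household furniture, $100.00 or more → 8.25% → $10.49
Floor lamp $64.94: household furniture, under $100.00 → 0% → $0.00
Cookbook $22.75: books → 5.25% → $1.19
Bookshelf $173.01: household furniture, $100.00 or more → 8.25% → $14.27
Poetry collection $12.64: books → 5.25% → $0.66
Total tax = $28.65 + $1.87 + $0.54 + $0.76 + $0.23 + $10.49 + $1.19 + $14.27 + $0.66 = $58.66

$58.66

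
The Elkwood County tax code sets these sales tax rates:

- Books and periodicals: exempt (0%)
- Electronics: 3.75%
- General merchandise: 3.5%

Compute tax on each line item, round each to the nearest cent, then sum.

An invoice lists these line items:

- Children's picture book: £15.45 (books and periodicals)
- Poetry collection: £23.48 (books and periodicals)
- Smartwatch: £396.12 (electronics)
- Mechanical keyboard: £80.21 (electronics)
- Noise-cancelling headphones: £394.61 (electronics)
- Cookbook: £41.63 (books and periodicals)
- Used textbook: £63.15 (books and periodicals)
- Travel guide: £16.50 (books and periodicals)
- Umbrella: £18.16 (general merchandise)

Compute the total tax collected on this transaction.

Children's picture book £15.45: books and periodicals → 0% → £0.00
Poetry collection £23.48: books and periodicals → 0% → £0.00
Smartwatch £396.12: electronics → 3.75% → £14.85
Mechanical keyboard £80.21: electronics → 3.75% → £3.01
Noise-cancelling headphones £394.61: electronics → 3.75% → £14.80
Cookbook £41.63: books and periodicals → 0% → £0.00
Used textbook £63.15: books and periodicals → 0% → £0.00
Travel guide £16.50: books and periodicals → 0% → £0.00
Umbrella £18.16: general merchandise → 3.5% → £0.64
Total tax = £14.85 + £3.01 + £14.80 + £0.64 = £33.30

£33.30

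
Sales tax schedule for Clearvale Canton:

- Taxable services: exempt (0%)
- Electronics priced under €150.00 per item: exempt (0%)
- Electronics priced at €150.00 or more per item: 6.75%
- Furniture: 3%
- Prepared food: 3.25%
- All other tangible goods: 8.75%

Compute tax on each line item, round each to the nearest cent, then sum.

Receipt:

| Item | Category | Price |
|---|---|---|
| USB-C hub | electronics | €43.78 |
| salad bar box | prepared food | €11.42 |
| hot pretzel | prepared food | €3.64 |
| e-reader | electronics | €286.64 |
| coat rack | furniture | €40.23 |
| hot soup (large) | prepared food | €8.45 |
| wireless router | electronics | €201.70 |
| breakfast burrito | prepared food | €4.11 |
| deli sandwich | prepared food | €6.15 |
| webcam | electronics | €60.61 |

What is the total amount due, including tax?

USB-C hub €43.78: electronics, under €150.00 → 0% → €0.00
Salad bar box €11.42: prepared food → 3.25% → €0.37
Hot pretzel €3.64: prepared food → 3.25% → €0.12
E-reader €286.64: electronics, €150.00 or more → 6.75% → €19.35
Coat rack €40.23: furniture → 3% → €1.21
Hot soup (large) €8.45: prepared food → 3.25% → €0.27
Wireless router €201.70: electronics, €150.00 or more → 6.75% → €13.61
Breakfast burrito €4.11: prepared food → 3.25% → €0.13
Deli sandwich €6.15: prepared food → 3.25% → €0.20
Webcam €60.61: electronics, under €150.00 → 0% → €0.00
Subtotal = €666.73; tax = €35.26; total due = €701.99

€701.99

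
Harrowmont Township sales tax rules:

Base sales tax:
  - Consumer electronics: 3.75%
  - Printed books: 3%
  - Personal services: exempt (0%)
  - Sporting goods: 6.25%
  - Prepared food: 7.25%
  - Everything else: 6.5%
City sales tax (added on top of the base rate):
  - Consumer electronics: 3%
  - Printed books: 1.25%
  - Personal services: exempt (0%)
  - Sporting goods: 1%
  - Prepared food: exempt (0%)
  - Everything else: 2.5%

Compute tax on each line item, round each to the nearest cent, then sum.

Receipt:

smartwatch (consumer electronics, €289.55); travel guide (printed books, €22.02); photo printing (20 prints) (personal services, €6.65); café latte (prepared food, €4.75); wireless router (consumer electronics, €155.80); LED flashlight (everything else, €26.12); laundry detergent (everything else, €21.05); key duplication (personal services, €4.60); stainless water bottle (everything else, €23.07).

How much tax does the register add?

Smartwatch €289.55: consumer electronics → 3.75% + 3% city = 6.75% → €19.54
Travel guide €22.02: printed books → 3% + 1.25% city = 4.25% → €0.94
Photo printing (20 prints) €6.65: personal services → 0% + 0% city = 0% → €0.00
Café latte €4.75: prepared food → 7.25% + 0% city = 7.25% → €0.34
Wireless router €155.80: consumer electronics → 3.75% + 3% city = 6.75% → €10.52
LED flashlight €26.12: everything else → 6.5% + 2.5% city = 9% → €2.35
Laundry detergent €21.05: everything else → 6.5% + 2.5% city = 9% → €1.89
Key duplication €4.60: personal services → 0% + 0% city = 0% → €0.00
Stainless water bottle €23.07: everything else → 6.5% + 2.5% city = 9% → €2.08
Total tax = €19.54 + €0.94 + €0.34 + €10.52 + €2.35 + €1.89 + €2.08 = €37.66

€37.66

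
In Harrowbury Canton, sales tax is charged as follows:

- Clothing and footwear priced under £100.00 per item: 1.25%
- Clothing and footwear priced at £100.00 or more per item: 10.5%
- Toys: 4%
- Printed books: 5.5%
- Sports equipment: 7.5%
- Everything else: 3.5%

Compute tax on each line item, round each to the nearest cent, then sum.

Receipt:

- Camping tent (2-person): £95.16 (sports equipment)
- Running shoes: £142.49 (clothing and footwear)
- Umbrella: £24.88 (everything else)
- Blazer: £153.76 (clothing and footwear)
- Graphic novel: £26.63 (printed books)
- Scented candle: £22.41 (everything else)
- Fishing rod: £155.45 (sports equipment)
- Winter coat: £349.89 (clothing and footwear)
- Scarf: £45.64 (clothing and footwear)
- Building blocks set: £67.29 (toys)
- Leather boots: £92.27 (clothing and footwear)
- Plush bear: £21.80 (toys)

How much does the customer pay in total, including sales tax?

Camping tent (2-person) £95.16: sports equipment → 7.5% → £7.14
Running shoes £142.49: clothing and footwear, £100.00 or more → 10.5% → £14.96
Umbrella £24.88: everything else → 3.5% → £0.87
Blazer £153.76: clothing and footwear, £100.00 or more → 10.5% → £16.14
Graphic novel £26.63: printed books → 5.5% → £1.46
Scented candle £22.41: everything else → 3.5% → £0.78
Fishing rod £155.45: sports equipment → 7.5% → £11.66
Winter coat £349.89: clothing and footwear, £100.00 or more → 10.5% → £36.74
Scarf £45.64: clothing and footwear, under £100.00 → 1.25% → £0.57
Building blocks set £67.29: toys → 4% → £2.69
Leather boots £92.27: clothing and footwear, under £100.00 → 1.25% → £1.15
Plush bear £21.80: toys → 4% → £0.87
Subtotal = £1197.67; tax = £95.03; total due = £1292.70

£1292.70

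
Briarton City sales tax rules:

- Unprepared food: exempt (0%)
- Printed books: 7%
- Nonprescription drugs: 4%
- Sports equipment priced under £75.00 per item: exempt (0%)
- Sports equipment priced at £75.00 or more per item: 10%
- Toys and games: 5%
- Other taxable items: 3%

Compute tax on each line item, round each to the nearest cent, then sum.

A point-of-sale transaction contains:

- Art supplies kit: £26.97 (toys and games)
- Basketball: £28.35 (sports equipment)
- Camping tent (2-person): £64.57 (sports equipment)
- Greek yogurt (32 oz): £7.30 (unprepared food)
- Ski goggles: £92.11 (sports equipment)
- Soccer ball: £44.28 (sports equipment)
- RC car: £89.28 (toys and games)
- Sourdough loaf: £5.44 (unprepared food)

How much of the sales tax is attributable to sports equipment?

£9.21

Basketball £28.35: sports equipment, under £75.00 → 0% → £0.00
Camping tent (2-person) £64.57: sports equipment, under £75.00 → 0% → £0.00
Ski goggles £92.11: sports equipment, £75.00 or more → 10% → £9.21
Soccer ball £44.28: sports equipment, under £75.00 → 0% → £0.00
Tax on sports equipment = £0.00 + £0.00 + £9.21 + £0.00 = £9.21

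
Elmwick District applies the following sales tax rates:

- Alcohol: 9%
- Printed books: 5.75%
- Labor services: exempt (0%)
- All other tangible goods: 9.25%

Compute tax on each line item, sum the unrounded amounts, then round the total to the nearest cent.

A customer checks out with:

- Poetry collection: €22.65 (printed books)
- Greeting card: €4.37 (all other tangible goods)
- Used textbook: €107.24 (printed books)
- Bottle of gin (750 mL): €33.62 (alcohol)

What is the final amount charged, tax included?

Poetry collection €22.65: printed books → 5.75% → €1.302375
Greeting card €4.37: all other tangible goods → 9.25% → €0.404225
Used textbook €107.24: printed books → 5.75% → €6.1663
Bottle of gin (750 mL) €33.62: alcohol → 9% → €3.0258
Subtotal = €167.88; unrounded tax = €10.8987 → €10.90; total due = €178.78

€178.78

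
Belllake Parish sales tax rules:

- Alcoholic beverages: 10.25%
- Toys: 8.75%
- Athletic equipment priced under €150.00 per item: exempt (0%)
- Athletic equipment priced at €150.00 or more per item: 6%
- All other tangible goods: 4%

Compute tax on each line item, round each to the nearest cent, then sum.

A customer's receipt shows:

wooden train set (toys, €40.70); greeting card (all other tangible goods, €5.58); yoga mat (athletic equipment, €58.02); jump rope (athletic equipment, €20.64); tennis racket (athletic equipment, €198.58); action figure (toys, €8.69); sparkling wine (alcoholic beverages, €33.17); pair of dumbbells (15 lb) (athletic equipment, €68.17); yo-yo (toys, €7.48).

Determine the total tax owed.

€20.50

Wooden train set €40.70: toys → 8.75% → €3.56
Greeting card €5.58: all other tangible goods → 4% → €0.22
Yoga mat €58.02: athletic equipment, under €150.00 → 0% → €0.00
Jump rope €20.64: athletic equipment, under €150.00 → 0% → €0.00
Tennis racket €198.58: athletic equipment, €150.00 or more → 6% → €11.91
Action figure €8.69: toys → 8.75% → €0.76
Sparkling wine €33.17: alcoholic beverages → 10.25% → €3.40
Pair of dumbbells (15 lb) €68.17: athletic equipment, under €150.00 → 0% → €0.00
Yo-yo €7.48: toys → 8.75% → €0.65
Total tax = €3.56 + €0.22 + €11.91 + €0.76 + €3.40 + €0.65 = €20.50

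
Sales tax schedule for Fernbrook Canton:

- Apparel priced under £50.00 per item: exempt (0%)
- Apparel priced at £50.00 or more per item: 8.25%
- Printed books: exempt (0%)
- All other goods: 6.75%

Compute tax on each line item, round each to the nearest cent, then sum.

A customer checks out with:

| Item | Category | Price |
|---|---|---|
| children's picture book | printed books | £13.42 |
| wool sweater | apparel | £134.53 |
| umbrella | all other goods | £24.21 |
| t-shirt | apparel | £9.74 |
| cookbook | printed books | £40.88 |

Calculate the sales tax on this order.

£12.73

Children's picture book £13.42: printed books → 0% → £0.00
Wool sweater £134.53: apparel, £50.00 or more → 8.25% → £11.10
Umbrella £24.21: all other goods → 6.75% → £1.63
T-shirt £9.74: apparel, under £50.00 → 0% → £0.00
Cookbook £40.88: printed books → 0% → £0.00
Total tax = £11.10 + £1.63 = £12.73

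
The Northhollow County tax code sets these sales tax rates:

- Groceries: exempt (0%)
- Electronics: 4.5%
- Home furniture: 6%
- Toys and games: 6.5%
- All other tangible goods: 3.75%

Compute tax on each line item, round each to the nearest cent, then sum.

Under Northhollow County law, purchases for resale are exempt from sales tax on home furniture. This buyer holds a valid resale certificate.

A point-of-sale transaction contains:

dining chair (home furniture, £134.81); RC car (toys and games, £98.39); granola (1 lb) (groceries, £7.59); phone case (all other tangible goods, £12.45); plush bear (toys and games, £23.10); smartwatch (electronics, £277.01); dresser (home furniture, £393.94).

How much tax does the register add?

Dining chair £134.81: home furniture, buyer-exempt → 0% → £0.00
RC car £98.39: toys and games → 6.5% → £6.40
Granola (1 lb) £7.59: groceries → 0% → £0.00
Phone case £12.45: all other tangible goods → 3.75% → £0.47
Plush bear £23.10: toys and games → 6.5% → £1.50
Smartwatch £277.01: electronics → 4.5% → £12.47
Dresser £393.94: home furniture, buyer-exempt → 0% → £0.00
Total tax = £6.40 + £0.47 + £1.50 + £12.47 = £20.84

£20.84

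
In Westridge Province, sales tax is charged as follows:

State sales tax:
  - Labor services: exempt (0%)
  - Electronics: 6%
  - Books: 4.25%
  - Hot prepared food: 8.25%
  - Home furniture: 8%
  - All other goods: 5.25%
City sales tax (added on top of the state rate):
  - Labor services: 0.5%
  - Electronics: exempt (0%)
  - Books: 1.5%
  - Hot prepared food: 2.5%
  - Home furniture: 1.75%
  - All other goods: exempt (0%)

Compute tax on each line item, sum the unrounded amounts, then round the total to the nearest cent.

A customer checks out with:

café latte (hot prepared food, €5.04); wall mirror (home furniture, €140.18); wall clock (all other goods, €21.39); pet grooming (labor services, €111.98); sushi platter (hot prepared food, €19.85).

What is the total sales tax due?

€18.03

Café latte €5.04: hot prepared food → 8.25% + 2.5% city = 10.75% → €0.5418
Wall mirror €140.18: home furniture → 8% + 1.75% city = 9.75% → €13.66755
Wall clock €21.39: all other goods → 5.25% + 0% city = 5.25% → €1.122975
Pet grooming €111.98: labor services → 0% + 0.5% city = 0.5% → €0.5599
Sushi platter €19.85: hot prepared food → 8.25% + 2.5% city = 10.75% → €2.133875
Unrounded tax sum = €18.0261 → €18.03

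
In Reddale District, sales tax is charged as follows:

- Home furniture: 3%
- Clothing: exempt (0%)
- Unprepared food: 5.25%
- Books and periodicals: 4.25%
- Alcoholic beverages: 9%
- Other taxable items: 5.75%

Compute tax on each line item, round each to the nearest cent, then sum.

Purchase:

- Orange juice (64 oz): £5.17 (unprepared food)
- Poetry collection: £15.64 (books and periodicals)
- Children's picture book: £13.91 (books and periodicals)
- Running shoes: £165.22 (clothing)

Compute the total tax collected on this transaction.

£1.52

Orange juice (64 oz) £5.17: unprepared food → 5.25% → £0.27
Poetry collection £15.64: books and periodicals → 4.25% → £0.66
Children's picture book £13.91: books and periodicals → 4.25% → £0.59
Running shoes £165.22: clothing → 0% → £0.00
Total tax = £0.27 + £0.66 + £0.59 = £1.52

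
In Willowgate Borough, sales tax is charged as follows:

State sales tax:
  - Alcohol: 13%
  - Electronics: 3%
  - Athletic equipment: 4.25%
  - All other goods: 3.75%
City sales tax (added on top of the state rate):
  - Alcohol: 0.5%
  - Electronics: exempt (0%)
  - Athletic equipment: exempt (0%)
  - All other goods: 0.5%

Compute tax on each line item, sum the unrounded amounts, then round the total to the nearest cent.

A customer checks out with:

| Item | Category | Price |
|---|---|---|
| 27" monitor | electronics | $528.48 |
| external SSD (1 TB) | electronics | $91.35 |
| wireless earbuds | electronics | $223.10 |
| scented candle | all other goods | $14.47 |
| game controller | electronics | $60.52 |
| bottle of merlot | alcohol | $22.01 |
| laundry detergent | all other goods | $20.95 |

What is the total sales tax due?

27" monitor $528.48: electronics → 3% + 0% city = 3% → $15.8544
External SSD (1 TB) $91.35: electronics → 3% + 0% city = 3% → $2.7405
Wireless earbuds $223.10: electronics → 3% + 0% city = 3% → $6.693
Scented candle $14.47: all other goods → 3.75% + 0.5% city = 4.25% → $0.614975
Game controller $60.52: electronics → 3% + 0% city = 3% → $1.8156
Bottle of merlot $22.01: alcohol → 13% + 0.5% city = 13.5% → $2.97135
Laundry detergent $20.95: all other goods → 3.75% + 0.5% city = 4.25% → $0.890375
Unrounded tax sum = $31.5802 → $31.58

$31.58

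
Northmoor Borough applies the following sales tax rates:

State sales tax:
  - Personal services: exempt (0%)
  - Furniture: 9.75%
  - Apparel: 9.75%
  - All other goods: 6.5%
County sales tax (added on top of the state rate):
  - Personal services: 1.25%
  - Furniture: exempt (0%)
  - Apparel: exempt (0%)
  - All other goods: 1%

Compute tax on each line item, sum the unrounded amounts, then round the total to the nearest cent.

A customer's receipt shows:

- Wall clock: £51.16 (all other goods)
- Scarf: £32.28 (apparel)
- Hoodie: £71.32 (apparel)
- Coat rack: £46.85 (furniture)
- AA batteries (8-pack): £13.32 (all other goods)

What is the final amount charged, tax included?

Wall clock £51.16: all other goods → 6.5% + 1% county = 7.5% → £3.837
Scarf £32.28: apparel → 9.75% + 0% county = 9.75% → £3.1473
Hoodie £71.32: apparel → 9.75% + 0% county = 9.75% → £6.9537
Coat rack £46.85: furniture → 9.75% + 0% county = 9.75% → £4.567875
AA batteries (8-pack) £13.32: all other goods → 6.5% + 1% county = 7.5% → £0.999
Subtotal = £214.93; unrounded tax = £19.504875 → £19.50; total due = £234.43

£234.43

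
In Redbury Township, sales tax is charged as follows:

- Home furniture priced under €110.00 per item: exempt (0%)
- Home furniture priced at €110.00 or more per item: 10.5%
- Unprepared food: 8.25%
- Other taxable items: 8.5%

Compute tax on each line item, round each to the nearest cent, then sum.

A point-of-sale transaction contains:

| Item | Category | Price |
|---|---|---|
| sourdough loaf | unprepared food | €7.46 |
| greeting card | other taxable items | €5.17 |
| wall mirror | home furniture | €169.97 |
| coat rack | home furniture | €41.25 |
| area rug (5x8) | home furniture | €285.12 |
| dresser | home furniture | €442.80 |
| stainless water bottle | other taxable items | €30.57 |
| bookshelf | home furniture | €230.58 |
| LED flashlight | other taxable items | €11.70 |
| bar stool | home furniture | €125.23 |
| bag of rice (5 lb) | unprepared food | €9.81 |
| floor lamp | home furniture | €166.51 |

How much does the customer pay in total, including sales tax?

Sourdough loaf €7.46: unprepared food → 8.25% → €0.62
Greeting card €5.17: other taxable items → 8.5% → €0.44
Wall mirror €169.97: home furniture, €110.00 or more → 10.5% → €17.85
Coat rack €41.25: home furniture, under €110.00 → 0% → €0.00
Area rug (5x8) €285.12: home furniture, €110.00 or more → 10.5% → €29.94
Dresser €442.80: home furniture, €110.00 or more → 10.5% → €46.49
Stainless water bottle €30.57: other taxable items → 8.5% → €2.60
Bookshelf €230.58: home furniture, €110.00 or more → 10.5% → €24.21
LED flashlight €11.70: other taxable items → 8.5% → €0.99
Bar stool €125.23: home furniture, €110.00 or more → 10.5% → €13.15
Bag of rice (5 lb) €9.81: unprepared food → 8.25% → €0.81
Floor lamp €166.51: home furniture, €110.00 or more → 10.5% → €17.48
Subtotal = €1526.17; tax = €154.58; total due = €1680.75

€1680.75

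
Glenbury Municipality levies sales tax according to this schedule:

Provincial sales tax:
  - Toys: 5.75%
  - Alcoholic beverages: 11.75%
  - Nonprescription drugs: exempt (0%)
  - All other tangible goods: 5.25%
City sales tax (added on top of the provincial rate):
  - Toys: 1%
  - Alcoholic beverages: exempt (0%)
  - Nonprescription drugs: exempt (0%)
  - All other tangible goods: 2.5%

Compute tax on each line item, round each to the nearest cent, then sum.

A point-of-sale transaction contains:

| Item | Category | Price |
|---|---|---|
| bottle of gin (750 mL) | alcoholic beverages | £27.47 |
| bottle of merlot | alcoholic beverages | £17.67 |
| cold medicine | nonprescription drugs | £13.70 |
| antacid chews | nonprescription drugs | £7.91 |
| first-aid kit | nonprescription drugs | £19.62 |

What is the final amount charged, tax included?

£91.68

Bottle of gin (750 mL) £27.47: alcoholic beverages → 11.75% + 0% city = 11.75% → £3.23
Bottle of merlot £17.67: alcoholic beverages → 11.75% + 0% city = 11.75% → £2.08
Cold medicine £13.70: nonprescription drugs → 0% + 0% city = 0% → £0.00
Antacid chews £7.91: nonprescription drugs → 0% + 0% city = 0% → £0.00
First-aid kit £19.62: nonprescription drugs → 0% + 0% city = 0% → £0.00
Subtotal = £86.37; tax = £5.31; total due = £91.68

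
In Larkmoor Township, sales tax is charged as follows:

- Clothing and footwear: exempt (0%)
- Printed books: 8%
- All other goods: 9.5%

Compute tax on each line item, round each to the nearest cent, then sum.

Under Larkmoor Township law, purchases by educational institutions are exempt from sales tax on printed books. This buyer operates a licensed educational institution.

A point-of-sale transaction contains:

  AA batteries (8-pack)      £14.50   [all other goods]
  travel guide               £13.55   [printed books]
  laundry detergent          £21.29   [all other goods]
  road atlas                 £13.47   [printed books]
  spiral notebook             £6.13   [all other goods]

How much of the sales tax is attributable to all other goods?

AA batteries (8-pack) £14.50: all other goods → 9.5% → £1.38
Laundry detergent £21.29: all other goods → 9.5% → £2.02
Spiral notebook £6.13: all other goods → 9.5% → £0.58
Tax on all other goods = £1.38 + £2.02 + £0.58 = £3.98

£3.98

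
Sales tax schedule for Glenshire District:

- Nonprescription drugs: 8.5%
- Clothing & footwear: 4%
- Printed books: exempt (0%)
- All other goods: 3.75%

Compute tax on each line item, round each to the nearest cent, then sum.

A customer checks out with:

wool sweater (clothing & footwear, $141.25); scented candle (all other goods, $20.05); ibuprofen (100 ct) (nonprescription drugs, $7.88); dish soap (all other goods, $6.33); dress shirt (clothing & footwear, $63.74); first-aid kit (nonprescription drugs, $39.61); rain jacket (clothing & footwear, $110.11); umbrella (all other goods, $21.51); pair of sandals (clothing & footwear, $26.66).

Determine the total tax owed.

Wool sweater $141.25: clothing & footwear → 4% → $5.65
Scented candle $20.05: all other goods → 3.75% → $0.75
Ibuprofen (100 ct) $7.88: nonprescription drugs → 8.5% → $0.67
Dish soap $6.33: all other goods → 3.75% → $0.24
Dress shirt $63.74: clothing & footwear → 4% → $2.55
First-aid kit $39.61: nonprescription drugs → 8.5% → $3.37
Rain jacket $110.11: clothing & footwear → 4% → $4.40
Umbrella $21.51: all other goods → 3.75% → $0.81
Pair of sandals $26.66: clothing & footwear → 4% → $1.07
Total tax = $5.65 + $0.75 + $0.67 + $0.24 + $2.55 + $3.37 + $4.40 + $0.81 + $1.07 = $19.51

$19.51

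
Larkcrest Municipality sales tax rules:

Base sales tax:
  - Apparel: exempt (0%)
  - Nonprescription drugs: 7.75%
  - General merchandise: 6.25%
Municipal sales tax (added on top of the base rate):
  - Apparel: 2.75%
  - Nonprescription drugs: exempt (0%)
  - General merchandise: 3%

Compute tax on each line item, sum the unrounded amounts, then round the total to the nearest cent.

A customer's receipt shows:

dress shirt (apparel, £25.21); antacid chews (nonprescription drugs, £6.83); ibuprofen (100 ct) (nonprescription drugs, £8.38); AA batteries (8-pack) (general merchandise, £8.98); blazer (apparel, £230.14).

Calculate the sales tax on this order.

£9.03

Dress shirt £25.21: apparel → 0% + 2.75% municipal = 2.75% → £0.693275
Antacid chews £6.83: nonprescription drugs → 7.75% + 0% municipal = 7.75% → £0.529325
Ibuprofen (100 ct) £8.38: nonprescription drugs → 7.75% + 0% municipal = 7.75% → £0.64945
AA batteries (8-pack) £8.98: general merchandise → 6.25% + 3% municipal = 9.25% → £0.83065
Blazer £230.14: apparel → 0% + 2.75% municipal = 2.75% → £6.32885
Unrounded tax sum = £9.03155 → £9.03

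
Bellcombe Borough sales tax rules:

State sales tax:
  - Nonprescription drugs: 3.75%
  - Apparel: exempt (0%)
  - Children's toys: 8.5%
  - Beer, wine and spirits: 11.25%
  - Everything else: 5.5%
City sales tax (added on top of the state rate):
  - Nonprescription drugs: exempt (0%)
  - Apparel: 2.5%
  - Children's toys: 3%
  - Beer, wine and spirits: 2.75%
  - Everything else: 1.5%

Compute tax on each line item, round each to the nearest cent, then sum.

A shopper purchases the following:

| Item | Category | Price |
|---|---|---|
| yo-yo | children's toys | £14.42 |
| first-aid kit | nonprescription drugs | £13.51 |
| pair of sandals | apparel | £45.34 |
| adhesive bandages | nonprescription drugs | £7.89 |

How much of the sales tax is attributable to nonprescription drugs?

£0.81

First-aid kit £13.51: nonprescription drugs → 3.75% + 0% city = 3.75% → £0.51
Adhesive bandages £7.89: nonprescription drugs → 3.75% + 0% city = 3.75% → £0.30
Tax on nonprescription drugs = £0.51 + £0.30 = £0.81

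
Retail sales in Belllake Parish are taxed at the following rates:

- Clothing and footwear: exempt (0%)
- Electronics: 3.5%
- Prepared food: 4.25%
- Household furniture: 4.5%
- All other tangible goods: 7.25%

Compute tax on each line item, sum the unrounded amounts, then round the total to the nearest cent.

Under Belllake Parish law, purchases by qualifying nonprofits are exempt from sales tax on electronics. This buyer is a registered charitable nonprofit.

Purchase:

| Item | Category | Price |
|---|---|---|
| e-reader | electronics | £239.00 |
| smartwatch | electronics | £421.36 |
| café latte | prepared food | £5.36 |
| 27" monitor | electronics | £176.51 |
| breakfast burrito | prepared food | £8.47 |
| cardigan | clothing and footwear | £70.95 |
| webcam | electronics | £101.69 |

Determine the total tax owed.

E-reader £239.00: electronics, buyer-exempt → 0% → £0.00
Smartwatch £421.36: electronics, buyer-exempt → 0% → £0.00
Café latte £5.36: prepared food → 4.25% → £0.2278
27" monitor £176.51: electronics, buyer-exempt → 0% → £0.00
Breakfast burrito £8.47: prepared food → 4.25% → £0.359975
Cardigan £70.95: clothing and footwear → 0% → £0.00
Webcam £101.69: electronics, buyer-exempt → 0% → £0.00
Unrounded tax sum = £0.587775 → £0.59

£0.59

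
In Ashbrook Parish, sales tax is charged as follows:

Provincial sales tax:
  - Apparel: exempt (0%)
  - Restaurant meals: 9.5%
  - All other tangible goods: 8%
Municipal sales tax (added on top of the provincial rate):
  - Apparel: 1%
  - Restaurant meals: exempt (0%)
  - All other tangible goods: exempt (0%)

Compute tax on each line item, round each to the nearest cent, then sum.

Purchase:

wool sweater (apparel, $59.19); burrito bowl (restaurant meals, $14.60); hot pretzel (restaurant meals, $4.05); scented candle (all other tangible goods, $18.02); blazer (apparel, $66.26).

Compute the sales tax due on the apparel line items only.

$1.25

Wool sweater $59.19: apparel → 0% + 1% municipal = 1% → $0.59
Blazer $66.26: apparel → 0% + 1% municipal = 1% → $0.66
Tax on apparel = $0.59 + $0.66 = $1.25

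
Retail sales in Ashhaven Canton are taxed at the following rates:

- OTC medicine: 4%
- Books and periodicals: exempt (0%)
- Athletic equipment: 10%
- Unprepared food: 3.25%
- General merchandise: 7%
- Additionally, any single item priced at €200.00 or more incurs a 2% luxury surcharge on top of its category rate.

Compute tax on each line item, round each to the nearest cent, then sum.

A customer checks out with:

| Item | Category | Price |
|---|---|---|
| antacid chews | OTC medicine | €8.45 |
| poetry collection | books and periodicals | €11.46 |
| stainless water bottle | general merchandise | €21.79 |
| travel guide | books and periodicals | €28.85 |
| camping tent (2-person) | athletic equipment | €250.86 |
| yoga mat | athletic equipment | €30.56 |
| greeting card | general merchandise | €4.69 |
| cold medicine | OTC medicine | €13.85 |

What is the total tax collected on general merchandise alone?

€1.86

Stainless water bottle €21.79: general merchandise → 7% → €1.53
Greeting card €4.69: general merchandise → 7% → €0.33
Tax on general merchandise = €1.53 + €0.33 = €1.86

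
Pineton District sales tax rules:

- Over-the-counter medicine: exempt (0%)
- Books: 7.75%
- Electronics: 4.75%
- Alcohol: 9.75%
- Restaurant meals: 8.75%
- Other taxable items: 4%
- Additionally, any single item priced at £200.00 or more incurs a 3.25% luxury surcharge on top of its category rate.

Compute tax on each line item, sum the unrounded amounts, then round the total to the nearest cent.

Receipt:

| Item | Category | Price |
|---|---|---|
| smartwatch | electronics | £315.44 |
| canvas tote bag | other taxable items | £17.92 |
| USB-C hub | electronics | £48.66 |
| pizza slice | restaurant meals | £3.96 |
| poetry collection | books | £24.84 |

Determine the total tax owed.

£30.53

Smartwatch £315.44: electronics → 4.75% + 3.25% surcharge = 8% → £25.2352
Canvas tote bag £17.92: other taxable items → 4% → £0.7168
USB-C hub £48.66: electronics → 4.75% → £2.31135
Pizza slice £3.96: restaurant meals → 8.75% → £0.3465
Poetry collection £24.84: books → 7.75% → £1.9251
Unrounded tax sum = £30.53495 → £30.53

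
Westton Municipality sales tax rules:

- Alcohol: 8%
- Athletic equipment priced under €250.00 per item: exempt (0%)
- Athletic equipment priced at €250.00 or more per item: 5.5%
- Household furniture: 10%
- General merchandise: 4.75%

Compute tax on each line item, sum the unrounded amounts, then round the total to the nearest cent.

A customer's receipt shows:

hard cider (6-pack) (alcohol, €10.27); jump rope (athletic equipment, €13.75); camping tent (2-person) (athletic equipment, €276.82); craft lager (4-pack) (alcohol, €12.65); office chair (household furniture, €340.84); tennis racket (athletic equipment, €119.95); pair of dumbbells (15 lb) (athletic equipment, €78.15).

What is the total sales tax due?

€51.14

Hard cider (6-pack) €10.27: alcohol → 8% → €0.8216
Jump rope €13.75: athletic equipment, under €250.00 → 0% → €0.00
Camping tent (2-person) €276.82: athletic equipment, €250.00 or more → 5.5% → €15.2251
Craft lager (4-pack) €12.65: alcohol → 8% → €1.012
Office chair €340.84: household furniture → 10% → €34.084
Tennis racket €119.95: athletic equipment, under €250.00 → 0% → €0.00
Pair of dumbbells (15 lb) €78.15: athletic equipment, under €250.00 → 0% → €0.00
Unrounded tax sum = €51.1427 → €51.14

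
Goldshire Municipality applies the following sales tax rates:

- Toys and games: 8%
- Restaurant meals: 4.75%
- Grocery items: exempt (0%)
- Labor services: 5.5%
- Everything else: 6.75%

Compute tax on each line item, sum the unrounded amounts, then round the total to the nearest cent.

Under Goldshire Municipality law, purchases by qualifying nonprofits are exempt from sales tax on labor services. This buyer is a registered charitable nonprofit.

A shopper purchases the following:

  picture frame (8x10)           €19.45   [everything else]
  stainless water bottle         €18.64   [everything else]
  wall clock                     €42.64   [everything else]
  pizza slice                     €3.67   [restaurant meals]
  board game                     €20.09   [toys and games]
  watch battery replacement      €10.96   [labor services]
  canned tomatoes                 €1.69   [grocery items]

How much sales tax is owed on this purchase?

Picture frame (8x10) €19.45: everything else → 6.75% → €1.312875
Stainless water bottle €18.64: everything else → 6.75% → €1.2582
Wall clock €42.64: everything else → 6.75% → €2.8782
Pizza slice €3.67: restaurant meals → 4.75% → €0.174325
Board game €20.09: toys and games → 8% → €1.6072
Watch battery replacement €10.96: labor services, buyer-exempt → 0% → €0.00
Canned tomatoes €1.69: grocery items → 0% → €0.00
Unrounded tax sum = €7.2308 → €7.23

€7.23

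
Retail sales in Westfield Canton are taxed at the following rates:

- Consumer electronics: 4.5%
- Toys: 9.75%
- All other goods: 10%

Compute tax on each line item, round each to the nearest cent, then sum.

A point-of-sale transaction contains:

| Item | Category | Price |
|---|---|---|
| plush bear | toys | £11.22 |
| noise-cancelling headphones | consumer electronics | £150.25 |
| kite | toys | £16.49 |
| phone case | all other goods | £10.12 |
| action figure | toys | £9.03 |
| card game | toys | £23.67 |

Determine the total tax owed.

£13.66

Plush bear £11.22: toys → 9.75% → £1.09
Noise-cancelling headphones £150.25: consumer electronics → 4.5% → £6.76
Kite £16.49: toys → 9.75% → £1.61
Phone case £10.12: all other goods → 10% → £1.01
Action figure £9.03: toys → 9.75% → £0.88
Card game £23.67: toys → 9.75% → £2.31
Total tax = £1.09 + £6.76 + £1.61 + £1.01 + £0.88 + £2.31 = £13.66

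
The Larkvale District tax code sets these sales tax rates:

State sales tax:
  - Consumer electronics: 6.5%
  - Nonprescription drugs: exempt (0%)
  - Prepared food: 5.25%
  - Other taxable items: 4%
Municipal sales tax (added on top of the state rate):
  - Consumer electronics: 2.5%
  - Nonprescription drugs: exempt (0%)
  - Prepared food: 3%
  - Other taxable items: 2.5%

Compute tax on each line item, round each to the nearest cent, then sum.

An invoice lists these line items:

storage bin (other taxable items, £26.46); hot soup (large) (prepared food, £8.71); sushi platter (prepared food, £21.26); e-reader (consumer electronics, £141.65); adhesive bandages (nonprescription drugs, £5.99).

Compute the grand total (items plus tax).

Storage bin £26.46: other taxable items → 4% + 2.5% municipal = 6.5% → £1.72
Hot soup (large) £8.71: prepared food → 5.25% + 3% municipal = 8.25% → £0.72
Sushi platter £21.26: prepared food → 5.25% + 3% municipal = 8.25% → £1.75
E-reader £141.65: consumer electronics → 6.5% + 2.5% municipal = 9% → £12.75
Adhesive bandages £5.99: nonprescription drugs → 0% + 0% municipal = 0% → £0.00
Subtotal = £204.07; tax = £16.94; total due = £221.01

£221.01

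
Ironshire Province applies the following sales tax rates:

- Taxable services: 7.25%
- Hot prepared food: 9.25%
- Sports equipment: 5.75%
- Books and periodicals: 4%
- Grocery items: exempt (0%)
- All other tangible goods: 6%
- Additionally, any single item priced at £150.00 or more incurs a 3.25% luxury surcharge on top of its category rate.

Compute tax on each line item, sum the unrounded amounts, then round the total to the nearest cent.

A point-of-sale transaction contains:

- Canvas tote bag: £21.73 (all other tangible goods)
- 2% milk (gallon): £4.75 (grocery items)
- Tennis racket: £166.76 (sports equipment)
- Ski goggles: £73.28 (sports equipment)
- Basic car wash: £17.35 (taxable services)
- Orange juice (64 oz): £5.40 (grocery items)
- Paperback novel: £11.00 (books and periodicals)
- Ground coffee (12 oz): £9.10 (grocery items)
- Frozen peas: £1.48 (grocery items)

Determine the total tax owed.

Canvas tote bag £21.73: all other tangible goods → 6% → £1.3038
2% milk (gallon) £4.75: grocery items → 0% → £0.00
Tennis racket £166.76: sports equipment → 5.75% + 3.25% surcharge = 9% → £15.0084
Ski goggles £73.28: sports equipment → 5.75% → £4.2136
Basic car wash £17.35: taxable services → 7.25% → £1.257875
Orange juice (64 oz) £5.40: grocery items → 0% → £0.00
Paperback novel £11.00: books and periodicals → 4% → £0.44
Ground coffee (12 oz) £9.10: grocery items → 0% → £0.00
Frozen peas £1.48: grocery items → 0% → £0.00
Unrounded tax sum = £22.223675 → £22.22

£22.22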